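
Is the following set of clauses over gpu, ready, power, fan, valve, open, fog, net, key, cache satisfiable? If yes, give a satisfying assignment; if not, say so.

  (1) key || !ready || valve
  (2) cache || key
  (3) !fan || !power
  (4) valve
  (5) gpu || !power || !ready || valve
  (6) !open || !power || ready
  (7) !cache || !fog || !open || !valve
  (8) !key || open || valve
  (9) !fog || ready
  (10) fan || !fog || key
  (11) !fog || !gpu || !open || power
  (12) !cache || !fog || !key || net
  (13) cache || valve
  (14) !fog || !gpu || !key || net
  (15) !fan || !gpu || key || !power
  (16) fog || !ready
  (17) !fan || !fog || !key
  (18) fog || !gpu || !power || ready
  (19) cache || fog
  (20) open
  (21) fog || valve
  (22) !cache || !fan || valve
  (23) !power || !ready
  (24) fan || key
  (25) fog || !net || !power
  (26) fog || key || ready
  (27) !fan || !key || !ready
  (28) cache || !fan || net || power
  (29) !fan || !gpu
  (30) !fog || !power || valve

gpu = False, ready = False, power = False, fan = True, valve = True, open = True, fog = False, net = True, key = True, cache = True

Unit clause (valve) forces valve = True.
Unit clause (open) forces open = True.
Set gpu = False.
Set ready = False.
  then (!open || !power || ready) forces power = False.
  then (!fog || ready) forces fog = False.
  then (cache || fog) forces cache = True.
  then (fog || key || ready) forces key = True.
Set fan = True.
Set net = True.
All clauses satisfied.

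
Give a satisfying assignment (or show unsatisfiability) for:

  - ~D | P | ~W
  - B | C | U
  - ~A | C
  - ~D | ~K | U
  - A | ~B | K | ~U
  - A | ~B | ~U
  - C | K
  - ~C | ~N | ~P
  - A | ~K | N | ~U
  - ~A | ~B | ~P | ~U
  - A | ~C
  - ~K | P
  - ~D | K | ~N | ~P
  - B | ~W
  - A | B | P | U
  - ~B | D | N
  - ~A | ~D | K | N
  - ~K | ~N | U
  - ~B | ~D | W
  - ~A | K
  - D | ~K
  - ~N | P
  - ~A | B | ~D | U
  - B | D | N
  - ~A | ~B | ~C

B = False; C = False; N = True; A = False; U = True; W = False; K = True; P = True; D = True

Set B = False.
  then (B | ~W) forces W = False.
Set C = False.
  then (B | C | U) forces U = True.
  then (~A | C) forces A = False.
  then (C | K) forces K = True.
  then (A | ~K | N | ~U) forces N = True.
  then (~K | P) forces P = True.
  then (D | ~K) forces D = True.
All clauses satisfied.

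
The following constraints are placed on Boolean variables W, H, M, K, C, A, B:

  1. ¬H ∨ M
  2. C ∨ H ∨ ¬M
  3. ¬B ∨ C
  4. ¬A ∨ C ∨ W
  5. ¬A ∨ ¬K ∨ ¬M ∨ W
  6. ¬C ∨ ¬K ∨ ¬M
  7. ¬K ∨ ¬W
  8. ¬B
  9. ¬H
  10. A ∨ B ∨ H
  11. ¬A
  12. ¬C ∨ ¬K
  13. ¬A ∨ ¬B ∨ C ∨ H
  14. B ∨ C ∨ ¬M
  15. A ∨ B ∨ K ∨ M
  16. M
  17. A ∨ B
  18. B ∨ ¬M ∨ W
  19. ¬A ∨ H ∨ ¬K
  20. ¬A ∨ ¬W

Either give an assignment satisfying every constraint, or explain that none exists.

Unsatisfiable — no assignment works.

Case A = True:
  Clause (¬A) is falsified — contradiction.
Case A = False:
  (¬B) forces B = False.
  Clause (A ∨ B) is falsified — contradiction.
Both cases fail, so the formula is unsatisfiable.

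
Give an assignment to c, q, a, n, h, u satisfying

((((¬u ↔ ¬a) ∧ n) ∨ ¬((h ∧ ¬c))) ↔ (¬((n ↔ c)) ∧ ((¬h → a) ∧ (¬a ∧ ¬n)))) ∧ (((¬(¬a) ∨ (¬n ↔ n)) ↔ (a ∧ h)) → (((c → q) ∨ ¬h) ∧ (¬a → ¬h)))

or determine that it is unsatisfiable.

c: False, q: True, a: True, n: False, h: True, u: False

  (((¬u ↔ ¬a) ∧ n) ∨ ¬((h ∧ ¬c))) ↔ (¬((n ↔ c)) ∧ ((¬h → a) ∧ (¬a ∧ ¬n))) = True
    ((¬u ↔ ¬a) ∧ n) ∨ ¬((h ∧ ¬c)) = False
      (¬u ↔ ¬a) ∧ n = False
        ¬u ↔ ¬a = False
          ¬u = True
          ¬a = False
      ¬((h ∧ ¬c)) = False
        h ∧ ¬c = True
          ¬c = True
    ¬((n ↔ c)) ∧ ((¬h → a) ∧ (¬a ∧ ¬n)) = False
      ¬((n ↔ c)) = False
        n ↔ c = True
      (¬h → a) ∧ (¬a ∧ ¬n) = False
        ¬h → a = True
          ¬h = False
        ¬a ∧ ¬n = False
          ¬a = False
          ¬n = True
  ((¬(¬a) ∨ (¬n ↔ n)) ↔ (a ∧ h)) → (((c → q) ∨ ¬h) ∧ (¬a → ¬h)) = True
    (¬(¬a) ∨ (¬n ↔ n)) ↔ (a ∧ h) = True
      ¬(¬a) ∨ (¬n ↔ n) = True
        ¬(¬a) = True
          ¬a = False
        ¬n ↔ n = False
          ¬n = True
      a ∧ h = True
    ((c → q) ∨ ¬h) ∧ (¬a → ¬h) = True
      (c → q) ∨ ¬h = True
        c → q = True
        ¬h = False
      ¬a → ¬h = True
        ¬a = False
        ¬h = False
Both conjuncts True, so the formula holds.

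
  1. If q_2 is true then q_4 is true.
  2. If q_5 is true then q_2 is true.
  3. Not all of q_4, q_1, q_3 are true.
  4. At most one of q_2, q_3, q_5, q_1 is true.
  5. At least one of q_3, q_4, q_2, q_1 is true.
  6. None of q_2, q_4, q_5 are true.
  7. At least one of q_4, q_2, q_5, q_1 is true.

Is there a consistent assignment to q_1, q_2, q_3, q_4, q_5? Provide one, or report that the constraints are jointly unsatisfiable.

q_1 = True, q_2 = False, q_3 = False, q_4 = False, q_5 = False

  (1) q_2=F ⇒ q_4: vacuous ✓
  (2) q_5=F ⇒ q_2: vacuous ✓
  (3) {q_4, q_1, q_3}: 1/3 true — not all ✓
  (4) {q_2, q_3, q_5, q_1}: 1 true — at most one ✓
  (5) {q_3, q_4, q_2, q_1}: 1 true — at least one ✓
  (6) {q_2, q_4, q_5}: 0 true — none ✓
  (7) {q_4, q_2, q_5, q_1}: 1 true — at least one ✓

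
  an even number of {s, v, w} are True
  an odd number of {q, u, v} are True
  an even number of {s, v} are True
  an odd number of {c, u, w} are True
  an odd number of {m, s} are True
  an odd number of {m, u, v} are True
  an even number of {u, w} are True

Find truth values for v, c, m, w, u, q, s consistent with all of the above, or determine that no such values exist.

v: True, c: True, m: False, w: False, u: False, q: False, s: True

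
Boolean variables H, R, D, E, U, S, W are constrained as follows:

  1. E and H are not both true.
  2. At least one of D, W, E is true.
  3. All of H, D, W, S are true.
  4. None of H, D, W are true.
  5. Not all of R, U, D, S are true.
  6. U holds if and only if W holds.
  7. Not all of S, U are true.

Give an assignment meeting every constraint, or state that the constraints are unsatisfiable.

Case H = True:
  Constraint (4) is violated (H=T) — contradiction.
Case H = False:
  Constraint (3) is violated (H=F) — contradiction.
Both cases fail — unsatisfiable.

UNSATISFIABLE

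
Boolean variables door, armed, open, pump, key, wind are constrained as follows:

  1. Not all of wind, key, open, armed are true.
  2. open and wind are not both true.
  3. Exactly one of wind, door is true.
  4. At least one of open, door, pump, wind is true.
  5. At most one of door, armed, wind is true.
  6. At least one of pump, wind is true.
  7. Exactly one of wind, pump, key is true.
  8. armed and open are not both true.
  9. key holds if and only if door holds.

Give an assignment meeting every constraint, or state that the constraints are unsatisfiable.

door: False, armed: False, open: False, pump: False, key: False, wind: True

  (1) {wind, key, open, armed}: 1/4 true — not all ✓
  (2) open=F, wind=T — not both ✓
  (3) {wind, door}: 1 true — exactly one ✓
  (4) {open, door, pump, wind}: 1 true — at least one ✓
  (5) {door, armed, wind}: 1 true — at most one ✓
  (6) {pump, wind}: 1 true — at least one ✓
  (7) {wind, pump, key}: 1 true — exactly one ✓
  (8) armed=F, open=F — not both ✓
  (9) key=F, door=F — same ✓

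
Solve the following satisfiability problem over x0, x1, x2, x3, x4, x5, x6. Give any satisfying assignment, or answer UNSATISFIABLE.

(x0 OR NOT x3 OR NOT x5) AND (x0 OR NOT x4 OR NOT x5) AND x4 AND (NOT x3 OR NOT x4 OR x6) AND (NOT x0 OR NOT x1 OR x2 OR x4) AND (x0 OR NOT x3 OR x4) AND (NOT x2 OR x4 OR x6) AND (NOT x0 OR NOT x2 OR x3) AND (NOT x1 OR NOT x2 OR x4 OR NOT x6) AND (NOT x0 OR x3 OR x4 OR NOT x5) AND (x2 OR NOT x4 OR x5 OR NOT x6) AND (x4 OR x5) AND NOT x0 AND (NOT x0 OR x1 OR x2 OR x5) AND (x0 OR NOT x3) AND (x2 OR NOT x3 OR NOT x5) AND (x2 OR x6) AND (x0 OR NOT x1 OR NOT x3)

x0 = False, x1 = False, x2 = True, x3 = False, x4 = True, x5 = False, x6 = False

Unit clause (x4) forces x4 = True.
Unit clause (NOT x0) forces x0 = False.
In (x0 OR NOT x3) only NOT x3 is left, so x3 = False.
In (x0 OR NOT x4 OR NOT x5) only NOT x5 is left, so x5 = False.
Set x1 = False.
Try x2 = False:
  (x2 OR NOT x4 OR x5 OR NOT x6) forces x6 = False.
  clause (x2 OR x6) is falsified — backtrack.
So x2 = True.
Set x6 = False.
All clauses satisfied.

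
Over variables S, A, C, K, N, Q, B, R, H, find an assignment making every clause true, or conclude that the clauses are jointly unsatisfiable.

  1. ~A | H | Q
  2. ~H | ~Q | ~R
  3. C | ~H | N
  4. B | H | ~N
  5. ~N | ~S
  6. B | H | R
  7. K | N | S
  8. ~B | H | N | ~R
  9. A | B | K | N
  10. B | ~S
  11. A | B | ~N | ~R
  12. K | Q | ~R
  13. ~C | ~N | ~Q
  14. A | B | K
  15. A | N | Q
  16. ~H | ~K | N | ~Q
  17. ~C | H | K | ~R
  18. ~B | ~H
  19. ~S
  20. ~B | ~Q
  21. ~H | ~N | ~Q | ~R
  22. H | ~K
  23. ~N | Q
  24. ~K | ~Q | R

S = False, A = True, C = True, K = True, N = False, Q = False, B = False, R = False, H = True

Unit clause (~S) forces S = False.
Set A = True.
Set C = True.
Try K = False:
  (K | N | S) forces N = True.
  (~C | ~N | ~Q) forces Q = False.
  clause (~N | Q) is falsified — backtrack.
So K = True.
  then (H | ~K) forces H = True.
  then (~B | ~H) forces B = False.
Set N = False.
  then (~H | ~K | N | ~Q) forces Q = False.
Set R = False.
All clauses satisfied.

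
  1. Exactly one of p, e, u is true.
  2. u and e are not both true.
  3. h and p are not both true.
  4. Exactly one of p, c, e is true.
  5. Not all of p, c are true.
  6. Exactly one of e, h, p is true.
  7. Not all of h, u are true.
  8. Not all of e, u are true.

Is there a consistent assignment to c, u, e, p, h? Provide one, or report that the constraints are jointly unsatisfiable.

c=F; u=F; e=T; p=F; h=F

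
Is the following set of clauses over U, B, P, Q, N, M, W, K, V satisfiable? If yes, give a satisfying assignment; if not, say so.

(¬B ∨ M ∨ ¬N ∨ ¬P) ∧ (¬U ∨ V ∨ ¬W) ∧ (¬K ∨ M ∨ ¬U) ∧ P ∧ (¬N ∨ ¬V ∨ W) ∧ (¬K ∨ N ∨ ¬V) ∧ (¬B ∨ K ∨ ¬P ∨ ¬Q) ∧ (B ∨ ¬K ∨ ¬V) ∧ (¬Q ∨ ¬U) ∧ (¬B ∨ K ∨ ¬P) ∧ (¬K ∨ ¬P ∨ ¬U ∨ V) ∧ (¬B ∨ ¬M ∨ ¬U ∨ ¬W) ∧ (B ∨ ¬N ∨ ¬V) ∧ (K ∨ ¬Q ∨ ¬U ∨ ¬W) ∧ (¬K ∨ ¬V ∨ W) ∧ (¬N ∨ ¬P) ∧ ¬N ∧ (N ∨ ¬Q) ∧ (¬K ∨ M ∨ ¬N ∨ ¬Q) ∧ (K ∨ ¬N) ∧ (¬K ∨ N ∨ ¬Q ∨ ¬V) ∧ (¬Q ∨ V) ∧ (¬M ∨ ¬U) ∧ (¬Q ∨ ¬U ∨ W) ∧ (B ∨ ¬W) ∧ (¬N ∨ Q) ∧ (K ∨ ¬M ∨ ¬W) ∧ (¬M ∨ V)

Unit clause (P) forces P = True.
In (¬N ∨ ¬P) only ¬N is left, so N = False.
In (N ∨ ¬Q) only ¬Q is left, so Q = False.
Set U = False.
Set B = True.
  then (¬B ∨ K ∨ ¬P) forces K = True.
  then (¬K ∨ N ∨ ¬V) forces V = False.
  then (¬M ∨ V) forces M = False.
Set W = False.
All clauses satisfied.

U=F; B=T; P=T; Q=F; N=F; M=F; W=F; K=T; V=F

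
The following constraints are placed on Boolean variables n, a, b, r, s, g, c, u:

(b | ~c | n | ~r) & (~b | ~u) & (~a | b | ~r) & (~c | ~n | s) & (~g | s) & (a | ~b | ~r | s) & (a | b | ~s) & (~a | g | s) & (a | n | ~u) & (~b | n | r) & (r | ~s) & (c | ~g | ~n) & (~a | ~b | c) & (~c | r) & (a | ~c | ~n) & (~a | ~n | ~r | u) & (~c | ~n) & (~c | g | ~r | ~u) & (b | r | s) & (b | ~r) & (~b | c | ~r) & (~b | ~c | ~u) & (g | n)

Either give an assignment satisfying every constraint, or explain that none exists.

Set n = True.
  then (~c | ~n) forces c = False.
  then (c | ~g | ~n) forces g = False.
Try a = True:
  (~a | g | s) forces s = True.
  (r | ~s) forces r = True.
  (~a | b | ~r) forces b = True.
  clause (~a | ~b | c) is falsified — backtrack.
So a = False.
Set b = True.
  then (~b | ~u) forces u = False.
  then (~b | c | ~r) forces r = False.
  then (r | ~s) forces s = False.
All clauses satisfied.

n: True, a: False, b: True, r: False, s: False, g: False, c: False, u: False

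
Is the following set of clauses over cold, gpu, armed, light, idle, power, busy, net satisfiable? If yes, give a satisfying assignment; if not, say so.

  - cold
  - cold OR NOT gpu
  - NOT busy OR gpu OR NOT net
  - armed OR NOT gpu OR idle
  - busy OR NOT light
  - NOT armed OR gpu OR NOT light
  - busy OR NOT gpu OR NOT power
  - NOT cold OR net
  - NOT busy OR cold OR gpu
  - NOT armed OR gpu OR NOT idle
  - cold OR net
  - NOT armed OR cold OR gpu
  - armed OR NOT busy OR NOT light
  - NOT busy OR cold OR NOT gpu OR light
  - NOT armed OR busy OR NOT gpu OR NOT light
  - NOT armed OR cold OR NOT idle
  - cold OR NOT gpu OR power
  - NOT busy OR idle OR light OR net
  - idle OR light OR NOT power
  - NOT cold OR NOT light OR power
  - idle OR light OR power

cold = True; gpu = True; armed = True; light = False; idle = True; power = False; busy = False; net = True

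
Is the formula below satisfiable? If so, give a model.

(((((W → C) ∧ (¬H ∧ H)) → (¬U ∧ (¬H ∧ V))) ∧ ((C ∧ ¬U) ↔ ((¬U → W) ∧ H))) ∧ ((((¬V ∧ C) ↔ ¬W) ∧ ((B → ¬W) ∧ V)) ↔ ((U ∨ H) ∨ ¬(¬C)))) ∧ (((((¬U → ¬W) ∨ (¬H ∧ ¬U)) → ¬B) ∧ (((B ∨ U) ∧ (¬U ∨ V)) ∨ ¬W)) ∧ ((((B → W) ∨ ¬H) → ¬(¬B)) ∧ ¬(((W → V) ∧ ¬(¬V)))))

UNSATISFIABLE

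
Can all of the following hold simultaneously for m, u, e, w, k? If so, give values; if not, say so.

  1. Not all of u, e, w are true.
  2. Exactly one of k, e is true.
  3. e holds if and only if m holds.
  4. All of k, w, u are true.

m: False, u: True, e: False, w: True, k: True

  (1) {u, e, w}: 2/3 true — not all ✓
  (2) {k, e}: 1 true — exactly one ✓
  (3) e=F, m=F — same ✓
  (4) {k, w, u}: all 3 true ✓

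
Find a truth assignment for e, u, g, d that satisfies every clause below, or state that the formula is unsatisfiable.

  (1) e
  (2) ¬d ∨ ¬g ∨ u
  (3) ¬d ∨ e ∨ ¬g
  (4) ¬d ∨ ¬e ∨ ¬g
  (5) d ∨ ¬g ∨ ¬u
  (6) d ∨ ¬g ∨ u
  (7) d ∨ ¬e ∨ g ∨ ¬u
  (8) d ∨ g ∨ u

Unit clause (e) forces e = True.
Set u = True.
Set g = False.
  then (d ∨ ¬e ∨ g ∨ ¬u) forces d = True.
Check each clause:
  (e): e holds.
  (¬d ∨ ¬g ∨ u): ¬g holds.
  (¬d ∨ e ∨ ¬g): e holds.
  (¬d ∨ ¬e ∨ ¬g): ¬g holds.
  (d ∨ ¬g ∨ ¬u): d holds.
  (d ∨ ¬g ∨ u): d holds.
  (d ∨ ¬e ∨ g ∨ ¬u): d holds.
  (d ∨ g ∨ u): d holds.
All clauses satisfied.

e = True; u = True; g = False; d = True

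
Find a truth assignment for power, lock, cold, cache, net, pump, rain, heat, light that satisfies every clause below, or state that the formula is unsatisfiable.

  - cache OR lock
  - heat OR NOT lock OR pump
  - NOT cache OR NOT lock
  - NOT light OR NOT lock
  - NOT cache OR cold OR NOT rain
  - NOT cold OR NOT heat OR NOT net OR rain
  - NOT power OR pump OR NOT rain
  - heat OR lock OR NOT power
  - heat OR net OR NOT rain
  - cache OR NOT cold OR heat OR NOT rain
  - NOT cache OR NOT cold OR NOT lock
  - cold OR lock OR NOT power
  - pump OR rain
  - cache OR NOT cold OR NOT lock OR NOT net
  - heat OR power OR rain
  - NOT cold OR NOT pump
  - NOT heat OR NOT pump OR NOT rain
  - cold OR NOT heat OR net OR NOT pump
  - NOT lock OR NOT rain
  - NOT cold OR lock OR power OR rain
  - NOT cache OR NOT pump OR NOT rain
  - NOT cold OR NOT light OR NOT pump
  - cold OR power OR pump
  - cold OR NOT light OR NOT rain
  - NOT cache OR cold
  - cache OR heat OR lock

Set power = False.
Set lock = False.
  then (cache OR lock) forces cache = True.
  then (NOT cache OR cold) forces cold = True.
  then (NOT cold OR NOT pump) forces pump = False.
  then (NOT cold OR lock OR power OR rain) forces rain = True.
Set net = True.
Set heat = True.
Set light = True.
All clauses satisfied.

power: False, lock: False, cold: True, cache: True, net: True, pump: False, rain: True, heat: True, light: True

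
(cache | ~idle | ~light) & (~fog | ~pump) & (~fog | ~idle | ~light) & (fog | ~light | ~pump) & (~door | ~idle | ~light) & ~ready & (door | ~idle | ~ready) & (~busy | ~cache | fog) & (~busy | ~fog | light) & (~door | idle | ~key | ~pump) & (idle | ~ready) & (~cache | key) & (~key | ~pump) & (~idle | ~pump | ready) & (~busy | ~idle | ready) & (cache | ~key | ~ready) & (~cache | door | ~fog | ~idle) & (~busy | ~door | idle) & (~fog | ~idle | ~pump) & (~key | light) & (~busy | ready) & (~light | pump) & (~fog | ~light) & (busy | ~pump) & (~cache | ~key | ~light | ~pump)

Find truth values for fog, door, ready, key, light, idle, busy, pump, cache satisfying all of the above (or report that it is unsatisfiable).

fog: False, door: True, ready: False, key: False, light: False, idle: False, busy: False, pump: False, cache: False

Unit clause (~ready) forces ready = False.
In (~busy | ready) only ~busy is left, so busy = False.
In (busy | ~pump) only ~pump is left, so pump = False.
In (~light | pump) only ~light is left, so light = False.
In (~key | light) only ~key is left, so key = False.
In (~cache | key) only ~cache is left, so cache = False.
Set fog = False.
Set door = True.
Set idle = False.
All clauses satisfied.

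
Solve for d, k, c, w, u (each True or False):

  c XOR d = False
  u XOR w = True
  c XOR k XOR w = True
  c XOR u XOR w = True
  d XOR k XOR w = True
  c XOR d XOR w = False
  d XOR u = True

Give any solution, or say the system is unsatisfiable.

d = False; k = True; c = False; w = False; u = True

c XOR d = F XOR F = False ✓
u XOR w = T XOR F = True ✓
c XOR k XOR w = F XOR T XOR F = True ✓
c XOR u XOR w = F XOR T XOR F = True ✓
d XOR k XOR w = F XOR T XOR F = True ✓
c XOR d XOR w = F XOR F XOR F = False ✓
d XOR u = F XOR T = True ✓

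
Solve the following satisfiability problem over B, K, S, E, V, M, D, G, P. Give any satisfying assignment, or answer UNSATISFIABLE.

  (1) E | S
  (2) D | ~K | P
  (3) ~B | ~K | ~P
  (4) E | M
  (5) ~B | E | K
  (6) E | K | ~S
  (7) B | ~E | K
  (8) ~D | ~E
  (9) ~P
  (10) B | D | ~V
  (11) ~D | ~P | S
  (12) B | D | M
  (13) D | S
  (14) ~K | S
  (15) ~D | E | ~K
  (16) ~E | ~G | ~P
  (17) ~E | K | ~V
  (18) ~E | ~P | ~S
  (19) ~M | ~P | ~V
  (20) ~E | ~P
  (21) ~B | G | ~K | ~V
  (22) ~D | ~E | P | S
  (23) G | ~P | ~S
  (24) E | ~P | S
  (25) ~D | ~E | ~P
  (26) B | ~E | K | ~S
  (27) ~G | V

B = True; K = False; S = True; E = True; V = False; M = False; D = False; G = False; P = False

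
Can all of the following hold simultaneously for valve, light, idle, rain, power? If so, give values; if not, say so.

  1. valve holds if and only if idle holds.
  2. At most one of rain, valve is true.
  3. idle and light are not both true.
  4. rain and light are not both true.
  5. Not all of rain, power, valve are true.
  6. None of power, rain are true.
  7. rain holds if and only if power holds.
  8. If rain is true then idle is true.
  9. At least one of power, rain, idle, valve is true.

valve: True, light: False, idle: True, rain: False, power: False

  (1) valve=T, idle=T — same ✓
  (2) {rain, valve}: 1 true — at most one ✓
  (3) idle=T, light=F — not both ✓
  (4) rain=F, light=F — not both ✓
  (5) {rain, power, valve}: 1/3 true — not all ✓
  (6) {power, rain}: 0 true — none ✓
  (7) rain=F, power=F — same ✓
  (8) rain=F ⇒ idle: vacuous ✓
  (9) {power, rain, idle, valve}: 2 true — at least one ✓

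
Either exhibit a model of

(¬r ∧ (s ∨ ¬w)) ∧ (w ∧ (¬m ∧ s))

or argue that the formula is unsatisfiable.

r = False; m = False; w = True; s = True

  ¬r ∧ (s ∨ ¬w) = True
    ¬r = True
    s ∨ ¬w = True
      ¬w = False
  w ∧ (¬m ∧ s) = True
    ¬m ∧ s = True
      ¬m = True
Both conjuncts True, so the formula holds.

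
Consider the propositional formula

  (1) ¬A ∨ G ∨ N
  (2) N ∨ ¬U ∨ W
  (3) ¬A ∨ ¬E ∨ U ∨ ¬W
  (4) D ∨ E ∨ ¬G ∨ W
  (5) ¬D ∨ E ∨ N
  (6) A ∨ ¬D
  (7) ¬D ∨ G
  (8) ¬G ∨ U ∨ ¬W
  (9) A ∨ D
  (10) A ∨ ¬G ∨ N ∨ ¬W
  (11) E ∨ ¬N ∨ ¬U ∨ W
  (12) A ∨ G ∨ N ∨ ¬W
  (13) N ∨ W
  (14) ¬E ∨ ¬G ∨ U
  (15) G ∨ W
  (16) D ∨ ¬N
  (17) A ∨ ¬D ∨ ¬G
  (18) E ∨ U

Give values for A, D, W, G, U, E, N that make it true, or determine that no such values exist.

Try A = False:
  (A ∨ ¬D) forces D = False.
  clause (A ∨ D) is falsified — backtrack.
So A = True.
Set D = True.
  then (¬D ∨ G) forces G = True.
Set W = False.
  then (N ∨ W) forces N = True.
Set U = True.
  then (E ∨ ¬N ∨ ¬U ∨ W) forces E = True.
All clauses satisfied.

A = True; D = True; W = False; G = True; U = True; E = True; N = True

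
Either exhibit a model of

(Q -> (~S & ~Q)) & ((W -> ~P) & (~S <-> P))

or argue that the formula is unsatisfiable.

Q = False; W = True; P = False; S = True

  Q -> (~S & ~Q) = True
    ~S & ~Q = False
      ~S = False
      ~Q = True
  (W -> ~P) & (~S <-> P) = True
    W -> ~P = True
      ~P = True
    ~S <-> P = True
      ~S = False
Both conjuncts True, so the formula holds.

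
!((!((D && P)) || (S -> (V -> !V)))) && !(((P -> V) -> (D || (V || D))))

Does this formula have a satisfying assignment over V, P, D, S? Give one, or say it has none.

The formula is unsatisfiable.

Case V = True: the conjunct !(((P -> V) -> (D || (V || D)))) becomes !((True -> True)) = False.
Case V = False: the conjunct !((!((D && P)) || (S -> (V -> !V)))) becomes !((!((D && P)) || True)) = False.
Both cases fail — unsatisfiable.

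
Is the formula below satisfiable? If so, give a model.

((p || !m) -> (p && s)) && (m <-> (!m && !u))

u=T, s=T, m=F, p=T

  (p || !m) -> (p && s) = True
    p || !m = True
      !m = True
    p && s = True
  m <-> (!m && !u) = True
    !m && !u = False
      !m = True
      !u = False
Both conjuncts True, so the formula holds.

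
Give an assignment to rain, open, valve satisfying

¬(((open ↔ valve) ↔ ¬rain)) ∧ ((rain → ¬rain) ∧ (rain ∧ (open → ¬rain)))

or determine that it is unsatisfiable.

Case rain = True: the conjunct rain → ¬rain becomes True → ¬True = False.
Case rain = False: the conjunct rain is False.
Both cases fail — unsatisfiable.

The formula is unsatisfiable.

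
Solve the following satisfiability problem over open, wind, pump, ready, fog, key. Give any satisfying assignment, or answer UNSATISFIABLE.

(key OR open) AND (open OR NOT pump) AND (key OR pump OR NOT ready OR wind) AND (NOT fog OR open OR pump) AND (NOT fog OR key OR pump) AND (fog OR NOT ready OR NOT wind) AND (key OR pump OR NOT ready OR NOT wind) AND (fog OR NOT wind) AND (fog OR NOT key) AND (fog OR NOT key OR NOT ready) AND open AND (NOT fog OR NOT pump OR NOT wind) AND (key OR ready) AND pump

Unit clause (open) forces open = True.
Unit clause (pump) forces pump = True.
Set wind = False.
Set ready = False.
  then (key OR ready) forces key = True.
  then (fog OR NOT key) forces fog = True.
All clauses satisfied.

open = True, wind = False, pump = True, ready = False, fog = True, key = True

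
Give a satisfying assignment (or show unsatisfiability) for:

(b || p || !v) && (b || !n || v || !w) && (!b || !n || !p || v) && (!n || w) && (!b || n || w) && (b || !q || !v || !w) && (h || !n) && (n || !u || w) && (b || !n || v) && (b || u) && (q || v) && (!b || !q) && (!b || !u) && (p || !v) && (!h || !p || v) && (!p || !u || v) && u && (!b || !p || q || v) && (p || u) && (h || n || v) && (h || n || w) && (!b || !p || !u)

Unit clause (u) forces u = True.
In (!b || !u) only !b is left, so b = False.
Set h = True.
Set q = False.
  then (q || v) forces v = True.
  then (p || !v) forces p = True.
Set n = False.
  then (n || !u || w) forces w = True.
All clauses satisfied.

h = True, u = True, q = False, b = False, n = False, v = True, p = True, w = True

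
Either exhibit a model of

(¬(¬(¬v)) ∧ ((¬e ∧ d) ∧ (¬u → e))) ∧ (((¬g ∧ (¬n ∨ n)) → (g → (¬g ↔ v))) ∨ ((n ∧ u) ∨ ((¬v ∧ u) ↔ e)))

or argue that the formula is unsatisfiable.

u: True, e: False, d: True, g: False, v: False, n: False

  ¬(¬(¬v)) ∧ ((¬e ∧ d) ∧ (¬u → e)) = True
    ¬(¬(¬v)) = True
      ¬(¬v) = False
        ¬v = True
    (¬e ∧ d) ∧ (¬u → e) = True
      ¬e ∧ d = True
        ¬e = True
      ¬u → e = True
        ¬u = False
  ((¬g ∧ (¬n ∨ n)) → (g → (¬g ↔ v))) ∨ ((n ∧ u) ∨ ((¬v ∧ u) ↔ e)) = True
    (¬g ∧ (¬n ∨ n)) → (g → (¬g ↔ v)) = True
      ¬g ∧ (¬n ∨ n) = True
        ¬g = True
        ¬n ∨ n = True
          ¬n = True
      g → (¬g ↔ v) = True
        ¬g ↔ v = False
          ¬g = True
    (n ∧ u) ∨ ((¬v ∧ u) ↔ e) = False
      n ∧ u = False
      (¬v ∧ u) ↔ e = False
        ¬v ∧ u = True
          ¬v = True
Both conjuncts True, so the formula holds.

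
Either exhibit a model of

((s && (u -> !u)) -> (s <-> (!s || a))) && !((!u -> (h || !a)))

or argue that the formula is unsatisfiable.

u=F; a=T; s=T; h=F

  (s && (u -> !u)) -> (s <-> (!s || a)) = True
    s && (u -> !u) = True
      u -> !u = True
        !u = True
    s <-> (!s || a) = True
      !s || a = True
        !s = False
  !((!u -> (h || !a))) = True
    !u -> (h || !a) = False
      !u = True
      h || !a = False
        !a = False
Both conjuncts True, so the formula holds.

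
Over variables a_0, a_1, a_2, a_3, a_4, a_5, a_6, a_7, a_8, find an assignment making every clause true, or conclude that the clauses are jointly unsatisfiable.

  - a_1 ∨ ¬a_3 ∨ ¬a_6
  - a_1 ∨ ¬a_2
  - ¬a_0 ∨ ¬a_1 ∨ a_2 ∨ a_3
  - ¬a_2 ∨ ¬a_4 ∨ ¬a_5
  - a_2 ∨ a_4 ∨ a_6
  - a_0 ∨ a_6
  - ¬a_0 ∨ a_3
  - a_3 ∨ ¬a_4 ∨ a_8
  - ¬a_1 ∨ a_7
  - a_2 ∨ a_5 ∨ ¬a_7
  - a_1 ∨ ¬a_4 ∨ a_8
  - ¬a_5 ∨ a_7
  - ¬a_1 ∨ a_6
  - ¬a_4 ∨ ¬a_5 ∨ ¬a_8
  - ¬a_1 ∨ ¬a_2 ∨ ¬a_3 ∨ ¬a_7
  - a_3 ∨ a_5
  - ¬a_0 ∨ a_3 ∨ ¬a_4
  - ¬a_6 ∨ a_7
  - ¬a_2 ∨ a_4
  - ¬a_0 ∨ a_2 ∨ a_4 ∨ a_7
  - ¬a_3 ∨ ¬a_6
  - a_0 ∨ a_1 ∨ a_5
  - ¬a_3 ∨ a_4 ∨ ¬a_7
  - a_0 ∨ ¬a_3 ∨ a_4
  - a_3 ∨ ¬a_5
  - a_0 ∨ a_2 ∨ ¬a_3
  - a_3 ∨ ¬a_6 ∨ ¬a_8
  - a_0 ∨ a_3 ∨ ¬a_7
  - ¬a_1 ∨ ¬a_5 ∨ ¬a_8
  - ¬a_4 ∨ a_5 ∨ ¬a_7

Set a_0 = True.
  then (¬a_0 ∨ a_3) forces a_3 = True.
  then (¬a_3 ∨ ¬a_6) forces a_6 = False.
  then (¬a_1 ∨ a_6) forces a_1 = False.
  then (a_1 ∨ ¬a_2) forces a_2 = False.
  then (a_2 ∨ a_4 ∨ a_6) forces a_4 = True.
  then (a_1 ∨ ¬a_4 ∨ a_8) forces a_8 = True.
  then (¬a_4 ∨ ¬a_5 ∨ ¬a_8) forces a_5 = False.
  then (¬a_4 ∨ a_5 ∨ ¬a_7) forces a_7 = False.
All clauses satisfied.

a_0 = True; a_1 = False; a_2 = False; a_3 = True; a_4 = True; a_5 = False; a_6 = False; a_7 = False; a_8 = True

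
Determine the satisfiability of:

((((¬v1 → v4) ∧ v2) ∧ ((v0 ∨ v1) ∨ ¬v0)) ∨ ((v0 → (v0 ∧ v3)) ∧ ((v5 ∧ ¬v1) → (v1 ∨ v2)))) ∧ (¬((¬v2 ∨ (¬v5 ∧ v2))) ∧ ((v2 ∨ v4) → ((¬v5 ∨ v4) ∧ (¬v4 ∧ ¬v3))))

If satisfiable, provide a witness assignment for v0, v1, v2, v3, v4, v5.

Unsatisfiable

Case v2 = True: the formula simplifies to (((¬v1 → v4) ∧ ((v0 ∨ v1) ∨ ¬v0)) ∨ (v0 → (v0 ∧ v3))) ∧ (¬(¬v5) ∧ ((¬v5 ∨ v4) ∧ (¬v4 ∧ ¬v3))).
  v4 = True: the conjunct ¬v4 is False.
  v4 = False: simplifies to ((v1 ∧ ((v0 ∨ v1) ∨ ¬v0)) ∨ (v0 → (v0 ∧ v3))) ∧ (¬(¬v5) ∧ (¬v5 ∧ ¬v3)).
    v5 = True: the conjunct ¬v5 is False.
    v5 = False: the conjunct ¬(¬v5) becomes ¬(¬False) = False.
Case v2 = False: the conjunct ¬((¬v2 ∨ (¬v5 ∧ v2))) becomes ¬((True ∨ False)) = False.
Both cases fail — unsatisfiable.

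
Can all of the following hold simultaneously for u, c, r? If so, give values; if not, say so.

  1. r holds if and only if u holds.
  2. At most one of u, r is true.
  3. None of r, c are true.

u=F, c=F, r=F

  (1) r=F, u=F — same ✓
  (2) {u, r}: 0 true — at most one ✓
  (3) {r, c}: 0 true — none ✓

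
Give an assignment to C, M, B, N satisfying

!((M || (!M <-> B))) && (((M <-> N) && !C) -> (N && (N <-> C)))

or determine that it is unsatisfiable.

C = True; M = False; B = False; N = True

  !((M || (!M <-> B))) = True
    M || (!M <-> B) = False
      !M <-> B = False
        !M = True
  ((M <-> N) && !C) -> (N && (N <-> C)) = True
    (M <-> N) && !C = False
      M <-> N = False
      !C = False
    N && (N <-> C) = True
      N <-> C = True
Both conjuncts True, so the formula holds.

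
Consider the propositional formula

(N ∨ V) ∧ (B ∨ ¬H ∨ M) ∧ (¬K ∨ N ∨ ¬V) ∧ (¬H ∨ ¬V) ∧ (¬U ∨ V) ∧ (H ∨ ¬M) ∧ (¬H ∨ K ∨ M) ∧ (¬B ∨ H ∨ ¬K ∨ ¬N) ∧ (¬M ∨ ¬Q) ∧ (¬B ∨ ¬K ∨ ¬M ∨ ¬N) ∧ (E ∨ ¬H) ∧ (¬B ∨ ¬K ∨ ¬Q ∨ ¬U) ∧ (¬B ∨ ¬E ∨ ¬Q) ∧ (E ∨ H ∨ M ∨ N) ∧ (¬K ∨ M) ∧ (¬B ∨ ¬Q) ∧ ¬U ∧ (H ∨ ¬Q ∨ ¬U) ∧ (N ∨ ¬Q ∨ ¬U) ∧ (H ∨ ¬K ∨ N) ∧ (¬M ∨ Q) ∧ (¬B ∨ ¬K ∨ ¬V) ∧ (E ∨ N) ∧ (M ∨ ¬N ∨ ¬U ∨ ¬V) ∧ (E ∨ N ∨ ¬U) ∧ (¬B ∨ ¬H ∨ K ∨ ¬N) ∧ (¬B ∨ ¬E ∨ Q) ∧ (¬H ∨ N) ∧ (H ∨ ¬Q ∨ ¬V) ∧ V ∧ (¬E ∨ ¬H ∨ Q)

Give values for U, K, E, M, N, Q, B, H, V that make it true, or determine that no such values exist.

U=F, K=F, E=F, M=F, N=T, Q=F, B=T, H=F, V=T

Unit clause (¬U) forces U = False.
Unit clause (V) forces V = True.
In (¬H ∨ ¬V) only ¬H is left, so H = False.
In (H ∨ ¬M) only ¬M is left, so M = False.
In (¬K ∨ M) only ¬K is left, so K = False.
In (H ∨ ¬Q ∨ ¬V) only ¬Q is left, so Q = False.
Set E = False.
  then (E ∨ H ∨ M ∨ N) forces N = True.
Set B = True.
All clauses satisfied.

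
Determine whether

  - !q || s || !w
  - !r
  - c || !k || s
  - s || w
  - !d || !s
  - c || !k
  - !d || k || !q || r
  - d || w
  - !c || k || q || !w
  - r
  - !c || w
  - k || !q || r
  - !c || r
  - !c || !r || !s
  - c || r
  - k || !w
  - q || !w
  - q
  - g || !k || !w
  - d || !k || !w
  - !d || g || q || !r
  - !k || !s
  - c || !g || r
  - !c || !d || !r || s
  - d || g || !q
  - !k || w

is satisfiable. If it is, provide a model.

Case r = True:
  Clause (!r) is falsified — contradiction.
Case r = False:
  Clause (r) is falsified — contradiction.
Both cases fail, so the formula is unsatisfiable.

Unsatisfiable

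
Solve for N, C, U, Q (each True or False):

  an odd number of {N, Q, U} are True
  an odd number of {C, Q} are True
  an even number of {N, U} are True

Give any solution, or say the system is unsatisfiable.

N = False, C = False, U = False, Q = True

{N, Q, U}: 1 true → odd ✓
{C, Q}: 1 true → odd ✓
{N, U}: 0 true → even ✓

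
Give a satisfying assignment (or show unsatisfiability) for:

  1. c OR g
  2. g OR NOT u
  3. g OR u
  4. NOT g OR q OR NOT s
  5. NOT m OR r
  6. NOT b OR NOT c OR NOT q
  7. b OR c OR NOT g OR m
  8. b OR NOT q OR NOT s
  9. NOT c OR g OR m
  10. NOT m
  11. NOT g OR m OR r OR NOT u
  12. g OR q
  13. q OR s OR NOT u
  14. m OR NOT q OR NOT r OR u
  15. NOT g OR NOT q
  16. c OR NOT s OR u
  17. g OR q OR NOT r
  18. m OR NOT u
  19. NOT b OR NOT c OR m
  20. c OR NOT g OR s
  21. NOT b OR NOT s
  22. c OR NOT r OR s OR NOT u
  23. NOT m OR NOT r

r = False, q = False, m = False, s = False, b = False, c = True, g = True, u = False

Unit clause (NOT m) forces m = False.
In (m OR NOT u) only NOT u is left, so u = False.
In (g OR u) only g is left, so g = True.
In (NOT g OR NOT q) only NOT q is left, so q = False.
In (NOT g OR q OR NOT s) only NOT s is left, so s = False.
In (c OR NOT g OR s) only c is left, so c = True.
In (NOT b OR NOT c OR m) only NOT b is left, so b = False.
Set r = False.
All clauses satisfied.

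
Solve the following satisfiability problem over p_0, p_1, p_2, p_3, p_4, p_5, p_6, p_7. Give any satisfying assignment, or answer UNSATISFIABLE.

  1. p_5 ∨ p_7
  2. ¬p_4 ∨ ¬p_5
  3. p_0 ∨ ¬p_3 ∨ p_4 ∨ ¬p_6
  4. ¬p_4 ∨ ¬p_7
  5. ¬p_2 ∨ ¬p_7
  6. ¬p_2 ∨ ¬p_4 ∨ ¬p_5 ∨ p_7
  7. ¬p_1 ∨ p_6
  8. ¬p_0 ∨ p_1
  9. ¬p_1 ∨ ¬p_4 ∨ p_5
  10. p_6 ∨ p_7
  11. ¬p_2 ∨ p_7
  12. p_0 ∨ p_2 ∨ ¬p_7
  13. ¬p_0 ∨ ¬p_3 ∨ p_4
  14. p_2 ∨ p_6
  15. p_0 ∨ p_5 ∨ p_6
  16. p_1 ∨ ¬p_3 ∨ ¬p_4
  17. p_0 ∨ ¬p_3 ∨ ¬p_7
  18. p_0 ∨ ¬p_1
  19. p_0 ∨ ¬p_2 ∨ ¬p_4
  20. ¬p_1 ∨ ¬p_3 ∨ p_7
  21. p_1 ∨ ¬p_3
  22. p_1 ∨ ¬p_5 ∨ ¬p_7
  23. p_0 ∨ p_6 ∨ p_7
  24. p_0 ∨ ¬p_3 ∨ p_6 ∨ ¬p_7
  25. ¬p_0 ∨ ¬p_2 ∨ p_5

p_0=F, p_1=F, p_2=F, p_3=F, p_4=F, p_5=T, p_6=T, p_7=F

Set p_0 = False.
  then (p_0 ∨ ¬p_1) forces p_1 = False.
  then (p_1 ∨ ¬p_3) forces p_3 = False.
Try p_2 = True:
  (¬p_2 ∨ ¬p_7) forces p_7 = False.
  clause (¬p_2 ∨ p_7) is falsified — backtrack.
So p_2 = False.
  then (p_0 ∨ p_2 ∨ ¬p_7) forces p_7 = False.
  then (p_2 ∨ p_6) forces p_6 = True.
  then (p_5 ∨ p_7) forces p_5 = True.
  then (¬p_4 ∨ ¬p_5) forces p_4 = False.
All clauses satisfied.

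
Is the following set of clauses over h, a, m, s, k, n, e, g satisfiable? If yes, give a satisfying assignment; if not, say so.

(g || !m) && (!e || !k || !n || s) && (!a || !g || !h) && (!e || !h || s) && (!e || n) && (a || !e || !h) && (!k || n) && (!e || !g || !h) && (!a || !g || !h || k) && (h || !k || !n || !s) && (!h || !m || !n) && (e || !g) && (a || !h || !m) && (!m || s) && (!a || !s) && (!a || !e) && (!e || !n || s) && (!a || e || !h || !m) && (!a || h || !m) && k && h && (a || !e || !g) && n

h=T, a=F, m=F, s=F, k=T, n=T, e=F, g=F

Unit clause (k) forces k = True.
Unit clause (h) forces h = True.
Unit clause (n) forces n = True.
In (!h || !m || !n) only !m is left, so m = False.
Set a = False.
  then (a || !e || !h) forces e = False.
  then (e || !g) forces g = False.
Set s = False.
All clauses satisfied.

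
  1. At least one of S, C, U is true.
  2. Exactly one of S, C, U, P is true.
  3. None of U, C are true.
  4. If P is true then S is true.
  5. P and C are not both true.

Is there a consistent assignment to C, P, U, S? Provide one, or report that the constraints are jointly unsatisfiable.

C: False, P: False, U: False, S: True

  (1) {S, C, U}: 1 true — at least one ✓
  (2) {S, C, U, P}: 1 true — exactly one ✓
  (3) {U, C}: 0 true — none ✓
  (4) P=F ⇒ S: vacuous ✓
  (5) P=F, C=F — not both ✓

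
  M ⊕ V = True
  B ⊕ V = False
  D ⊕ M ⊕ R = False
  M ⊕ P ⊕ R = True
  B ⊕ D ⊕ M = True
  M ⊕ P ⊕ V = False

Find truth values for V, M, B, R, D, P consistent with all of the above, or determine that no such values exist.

V = False, M = True, B = False, R = True, D = False, P = True

M ⊕ V = T ⊕ F = True ✓
B ⊕ V = F ⊕ F = False ✓
D ⊕ M ⊕ R = F ⊕ T ⊕ T = False ✓
M ⊕ P ⊕ R = T ⊕ T ⊕ T = True ✓
B ⊕ D ⊕ M = F ⊕ F ⊕ T = True ✓
M ⊕ P ⊕ V = T ⊕ T ⊕ F = False ✓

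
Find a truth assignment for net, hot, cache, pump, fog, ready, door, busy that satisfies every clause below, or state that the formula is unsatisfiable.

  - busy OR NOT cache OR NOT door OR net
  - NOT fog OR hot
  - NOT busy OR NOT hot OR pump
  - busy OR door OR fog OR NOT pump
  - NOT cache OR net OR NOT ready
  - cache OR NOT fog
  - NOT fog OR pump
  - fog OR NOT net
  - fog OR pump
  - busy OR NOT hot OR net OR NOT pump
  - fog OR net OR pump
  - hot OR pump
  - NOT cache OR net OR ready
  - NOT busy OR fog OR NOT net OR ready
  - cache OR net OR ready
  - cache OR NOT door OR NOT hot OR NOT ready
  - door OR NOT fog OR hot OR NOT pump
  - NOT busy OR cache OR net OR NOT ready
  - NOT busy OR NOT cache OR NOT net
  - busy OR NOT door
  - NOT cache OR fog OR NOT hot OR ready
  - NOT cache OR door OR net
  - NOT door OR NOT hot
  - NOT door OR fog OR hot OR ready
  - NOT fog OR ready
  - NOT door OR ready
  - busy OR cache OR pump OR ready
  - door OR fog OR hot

Set net = True.
  then (fog OR NOT net) forces fog = True.
  then (NOT fog OR ready) forces ready = True.
  then (NOT fog OR hot) forces hot = True.
  then (cache OR NOT fog) forces cache = True.
  then (NOT fog OR pump) forces pump = True.
  then (NOT busy OR NOT cache OR NOT net) forces busy = False.
  then (busy OR NOT door) forces door = False.
All clauses satisfied.

net=T; hot=T; cache=T; pump=T; fog=T; ready=T; door=F; busy=F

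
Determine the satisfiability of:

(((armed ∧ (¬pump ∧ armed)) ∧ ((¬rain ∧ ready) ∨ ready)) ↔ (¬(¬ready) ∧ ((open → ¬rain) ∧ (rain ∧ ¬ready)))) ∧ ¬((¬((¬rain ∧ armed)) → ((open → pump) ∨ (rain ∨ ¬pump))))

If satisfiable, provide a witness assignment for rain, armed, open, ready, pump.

The conjunct ¬((¬((¬rain ∧ armed)) → ((open → pump) ∨ (rain ∨ ¬pump)))) is unsatisfiable on its own:
  pump = True: this becomes ¬((¬((¬rain ∧ armed)) → True)) = False.
  pump = False: this becomes ¬((¬((¬rain ∧ armed)) → True)) = False.
So the whole conjunction is unsatisfiable.

Unsatisfiable — no assignment works.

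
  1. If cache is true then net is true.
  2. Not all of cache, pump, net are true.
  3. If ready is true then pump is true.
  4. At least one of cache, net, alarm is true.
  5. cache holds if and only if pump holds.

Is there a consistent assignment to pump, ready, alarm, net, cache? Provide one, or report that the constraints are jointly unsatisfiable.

pump=F; ready=F; alarm=T; net=F; cache=F

  (1) cache=F ⇒ net: vacuous ✓
  (2) {cache, pump, net}: 0/3 true — not all ✓
  (3) ready=F ⇒ pump: vacuous ✓
  (4) {cache, net, alarm}: 1 true — at least one ✓
  (5) cache=F, pump=F — same ✓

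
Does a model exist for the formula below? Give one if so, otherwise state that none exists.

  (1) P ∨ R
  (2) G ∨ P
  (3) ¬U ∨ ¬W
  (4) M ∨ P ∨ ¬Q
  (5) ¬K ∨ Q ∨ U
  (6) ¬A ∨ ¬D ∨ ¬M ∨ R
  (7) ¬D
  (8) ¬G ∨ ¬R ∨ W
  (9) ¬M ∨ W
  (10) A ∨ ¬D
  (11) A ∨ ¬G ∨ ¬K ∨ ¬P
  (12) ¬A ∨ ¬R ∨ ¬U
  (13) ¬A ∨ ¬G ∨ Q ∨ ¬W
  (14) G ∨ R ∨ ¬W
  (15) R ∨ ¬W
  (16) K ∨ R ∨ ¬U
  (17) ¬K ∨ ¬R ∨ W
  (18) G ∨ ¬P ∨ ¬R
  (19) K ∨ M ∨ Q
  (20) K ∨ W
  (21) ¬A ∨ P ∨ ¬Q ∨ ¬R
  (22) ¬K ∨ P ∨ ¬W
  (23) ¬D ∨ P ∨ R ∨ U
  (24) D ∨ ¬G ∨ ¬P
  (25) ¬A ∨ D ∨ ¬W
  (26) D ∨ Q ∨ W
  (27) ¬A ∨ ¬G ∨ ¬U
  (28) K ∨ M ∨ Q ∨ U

M=F, U=T, G=F, Q=T, K=T, R=F, W=F, A=T, P=T, D=F

Unit clause (¬D) forces D = False.
Set M = False.
Set U = True.
  then (¬U ∨ ¬W) forces W = False.
  then (K ∨ W) forces K = True.
  then (D ∨ Q ∨ W) forces Q = True.
  then (M ∨ P ∨ ¬Q) forces P = True.
  then (¬K ∨ ¬R ∨ W) forces R = False.
  then (D ∨ ¬G ∨ ¬P) forces G = False.
Set A = True.
All clauses satisfied.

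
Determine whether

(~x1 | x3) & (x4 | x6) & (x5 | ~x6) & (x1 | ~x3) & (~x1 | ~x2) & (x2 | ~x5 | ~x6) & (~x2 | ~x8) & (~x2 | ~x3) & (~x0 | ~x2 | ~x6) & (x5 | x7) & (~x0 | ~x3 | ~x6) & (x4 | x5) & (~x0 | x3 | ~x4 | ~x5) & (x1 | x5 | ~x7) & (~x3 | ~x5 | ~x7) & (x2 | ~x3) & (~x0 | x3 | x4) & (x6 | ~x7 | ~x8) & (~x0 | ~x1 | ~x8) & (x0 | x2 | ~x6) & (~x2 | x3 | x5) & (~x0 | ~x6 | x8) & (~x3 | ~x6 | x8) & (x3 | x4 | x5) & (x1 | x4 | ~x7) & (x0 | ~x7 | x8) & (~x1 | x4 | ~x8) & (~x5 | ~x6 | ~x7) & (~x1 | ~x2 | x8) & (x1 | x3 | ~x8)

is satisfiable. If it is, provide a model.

x0 = False, x1 = False, x2 = True, x3 = False, x4 = True, x5 = True, x6 = False, x7 = False, x8 = False

Set x0 = False.
Set x1 = False.
  then (x1 | ~x3) forces x3 = False.
  then (x1 | x3 | ~x8) forces x8 = False.
  then (x0 | ~x7 | x8) forces x7 = False.
  then (x5 | x7) forces x5 = True.
Set x2 = True.
Set x4 = True.
Set x6 = False.
All clauses satisfied.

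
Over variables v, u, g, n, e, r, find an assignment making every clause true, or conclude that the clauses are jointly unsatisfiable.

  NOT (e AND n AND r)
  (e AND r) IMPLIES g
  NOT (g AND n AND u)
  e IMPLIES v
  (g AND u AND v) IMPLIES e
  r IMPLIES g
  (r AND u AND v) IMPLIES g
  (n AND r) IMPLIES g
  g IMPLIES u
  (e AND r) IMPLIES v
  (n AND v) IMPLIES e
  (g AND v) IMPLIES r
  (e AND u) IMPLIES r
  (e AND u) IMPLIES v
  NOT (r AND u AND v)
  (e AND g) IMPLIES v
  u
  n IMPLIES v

Unit clause (u) forces u = True.
Set v = False.
  then (NOT n OR v) forces n = False.
  then (NOT e OR NOT u OR v) forces e = False.
Set g = True.
Set r = True.
All clauses satisfied.

v = False; u = True; g = True; n = False; e = False; r = True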